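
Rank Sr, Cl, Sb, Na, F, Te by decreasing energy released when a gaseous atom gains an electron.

Cl, F, Te, Sb, Na, Sr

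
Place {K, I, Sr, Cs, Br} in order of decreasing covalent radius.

K is in period 4, group 1; Br is in period 4, group 17; Sr is in period 5, group 2; I is in period 5, group 17; Cs is in period 6, group 1.
Radius decreases left→right (rising Z_eff, same n) and increases top→bottom (higher n).
Neither a single period nor a single group — weigh both effects.
I > Br: they share group 17; the group trend gives I the larger value.
Sr > I: both are in period 5; the period trend gives Sr the larger value.
K > Sr: period and group pull opposite ways; the across-period shift dominates (196 vs 185 pm).
Cs > K: Cs sits below K in group 1, so the down-group effect alone puts Cs larger.
Approximate values (pm): K 196, Br 114, Sr 185, I 133, Cs 232.
So from largest to smallest: Cs > K > Sr > I > Br.

Cs > K > Sr > I > Br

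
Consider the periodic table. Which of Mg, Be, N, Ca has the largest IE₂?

IE_2 is the cost of taking one more electron from the +1 cation: Mg⁺ still has 1 valence electron; Be⁺ still has 1 valence electron; N⁺ still has 4 valence electrons; Ca⁺ still has 1 valence electron.
All are still removing valence electrons, so compare the +1 ions as you would atoms: IE_2 generally rises across a period (higher Z_eff) and falls down a group (larger shell), subject to the usual subshell exceptions.
Valence configurations: Mg⁺ [Ne]3s¹, Be⁺ [He]2s¹, N⁺ [He]2s²2p², Ca⁺ [Ar]4s¹.
Tabulated IE_2 (kJ/mol): Mg 1451, Be 1757, N 2856, Ca 1145.
Putting it together, IE_2: Ca < Mg < Be < N.

N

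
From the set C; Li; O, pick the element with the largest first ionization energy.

IE₁ increases left→right with effective nuclear charge and decreases top→bottom as the valence shell moves farther out.
All lie in period 2, so first ionization energy increases left to right.
The largest first ionization energy among these belongs to O.

O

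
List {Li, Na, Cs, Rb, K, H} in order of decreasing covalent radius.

Cs, Rb, K, Na, Li, H

Across a period the added protons contract the valence shell; down a group each new principal shell makes the atom larger.
All are in group 1, so atomic radius increases down the group.
So from largest to smallest: Cs > Rb > K > Na > Li > H.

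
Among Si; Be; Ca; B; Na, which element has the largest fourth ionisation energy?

B

The fourth ionization energy removes an electron from the +3 ion. For each element: Si³⁺ still has 1 valence electron; Be³⁺ is already 1 electron into the core; Ca³⁺ is already 1 electron into the core; B³⁺ is the bare [He] core; Na³⁺ is already 2 electrons into the core.
Pulling an electron out of a noble-gas core costs far more than removing a remaining valence electron, so Ca, Na, Be and B sit at the high end of IE_4.
The numbers (kJ/mol): Si 4356, Be 21007, Ca 6491, B 25026, Na 9543.
So the fourth ionization energies run Si < Ca < Na < Be < B.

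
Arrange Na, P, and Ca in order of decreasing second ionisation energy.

Na > P > Ca

IE_2 is the cost of taking one more electron from the +1 cation: Na⁺ is the bare [Ne] core; P⁺ still has 4 valence electrons; Ca⁺ still has 1 valence electron.
Breaking into a closed-shell core is much more expensive than removing a leftover valence electron — Na has the largest IE_2 here.
Valence configurations: P⁺ [Ne]3s²3p², Ca⁺ [Ar]4s¹.
Approximate IE_2 values (kJ/mol): Na 4562, P 1907, Ca 1145.
Putting it together, IE_2: Ca < P < Na.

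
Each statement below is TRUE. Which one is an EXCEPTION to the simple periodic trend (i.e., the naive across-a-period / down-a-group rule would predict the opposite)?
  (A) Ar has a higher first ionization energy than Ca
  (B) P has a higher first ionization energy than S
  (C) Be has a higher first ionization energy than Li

(B)

The general trend: first ionization energy increases across a period and decreases down a group.
(A) Ar (period 3, group 18) vs Ca (period 4, group 2): the stated order agrees with the simple trend.
(B) P (period 3, group 15) vs S (period 3, group 16): the stated order contradicts the simple trend.
(C) Be (period 2, group 2) vs Li (period 2, group 1): the stated order agrees with the simple trend.
The exception is (B): S (3p⁴) ionizes more easily than half-filled P (3p³) because the paired 3p electron in S is pushed out by e⁻–e⁻ repulsion.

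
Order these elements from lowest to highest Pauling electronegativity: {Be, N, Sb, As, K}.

Be is in period 2, group 2; N is in period 2, group 15; K is in period 4, group 1; As is in period 4, group 15; Sb is in period 5, group 15.
Atoms toward the upper right of the periodic table pull bonding electrons most strongly.
Here both period and group differ, so the two effects have to be weighed against each other.
Be > K: both effects reinforce here, so Be is clearly the higher of the two.
Sb > Be: the two effects oppose for this pair; the across-period effect wins (2.05 vs 1.57).
As > Sb: they share group 15; the group trend gives As the larger value.
N > As: N sits above As in group 15, so the down-group effect alone puts N higher.
For reference (Pauling): Be 1.57, N 3.04, K 0.82, As 2.18, Sb 2.05.
So from lowest to highest: K < Be < Sb < As < N.

K, Be, Sb, As, N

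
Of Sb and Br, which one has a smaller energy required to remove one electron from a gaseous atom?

First ionization energy rises across a period (greater Z_eff holds electrons more tightly) and falls down a group (valence electrons are farther from the nucleus).
These span different periods and groups, so the two trends combine.
Br > Sb: both effects reinforce here, so Br is clearly the higher of the two.
Tabulated first ionization energy (kJ/mol): Br 1140, Sb 831.
So Sb has the smaller energy required to remove one electron from a gaseous atom (Sb < Br).

Sb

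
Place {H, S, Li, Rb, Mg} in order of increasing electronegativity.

Rb < Li < Mg < H < S

H is in period 1, group 1; Li is in period 2, group 1; Mg is in period 3, group 2; S is in period 3, group 16; Rb is in period 5, group 1.
Smaller atoms with higher effective nuclear charge are more electronegative.
These span different periods and groups, so the two trends combine.
Li > Rb: Li sits above Rb in group 1, so the down-group effect alone puts Li higher.
Mg > Li: the two effects oppose for this pair; the across-period effect wins (1.31 vs 0.98).
H > Mg: period and group pull opposite ways; the down-group shift dominates (2.20 vs 1.31).
S > H: period and group pull opposite ways; the across-period shift dominates (2.58 vs 2.20).
Tabulated electronegativity (Pauling): H 2.20, Li 0.98, Mg 1.31, S 2.58, Rb 0.82.
So from lowest to highest: Rb < Li < Mg < H < S.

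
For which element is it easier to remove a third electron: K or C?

K

Consider each +2 ion: K²⁺ is already 1 electron into the core; C²⁺ still has 2 valence electrons.
Usually core removal costs more than valence removal, but here the competition is close: a tightly held n=2 valence electron can cost more to remove than an n=3 core electron, so the actual values have to decide it.
The numbers (kJ/mol): K 4420, C 4620.
So the third ionization energies run K < C.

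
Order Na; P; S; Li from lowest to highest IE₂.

P < S < Na < Li

After 1 electron has been removed, what remains? Na⁺ is the bare [Ne] core; P⁺ still has 4 valence electrons; S⁺ still has 5 valence electrons; Li⁺ is the bare [He] core.
Breaking into a closed-shell core is much more expensive than removing a leftover valence electron — Na and Li have the largest IE_2 here.
Valence configurations: P⁺ [Ne]3s²3p², S⁺ [Ne]3s²3p³.
The numbers (kJ/mol): Na 4562, P 1907, S 2252, Li 7298.
Hence IE_2: P < S < Na < Li.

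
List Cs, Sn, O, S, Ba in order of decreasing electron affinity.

S > O > Sn > Cs > Ba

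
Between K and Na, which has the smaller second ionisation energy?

Consider each +1 ion: K⁺ is the bare [Ar] core; Na⁺ is the bare [Ne] core.
All of these are removing an electron from a noble-gas core or deeper; the smaller core (lower principal quantum number) is held far more tightly, and within a period the higher nuclear charge binds the same core more tightly.
Approximate IE_2 values (kJ/mol): K 3052, Na 4562.
So the second ionization energies run K < Na.

K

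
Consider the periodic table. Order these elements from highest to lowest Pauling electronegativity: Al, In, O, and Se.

O > Se > In > Al

O is in period 2, group 16; Al is in period 3, group 13; Se is in period 4, group 16; In is in period 5, group 13.
Electronegativity increases across a period and decreases down a group, tracking effective nuclear charge and atomic size.
Here both period and group differ, so the two effects have to be weighed against each other.
In > Al: this pair runs against the simple trend — see the exception note.
Se > In: both effects reinforce here, so Se is clearly the higher of the two.
O > Se: O sits above Se in group 16, so the down-group effect alone puts O higher.
Note the exception: In has a higher electronegativity than Al, contrary to the simple trend — poor shielding by filled d (and f) subshells raises the heavier element's effective nuclear charge more than the simple down-group trend predicts.
For reference (Pauling): O 3.44, Al 1.61, Se 2.55, In 1.78.
So from highest to lowest: O > Se > In > Al.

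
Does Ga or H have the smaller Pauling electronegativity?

Ga

Smaller atoms with higher effective nuclear charge are more electronegative.
These span different periods and groups, so the two trends combine.
H > Ga: the two effects oppose for this pair; the down-group effect wins (2.20 vs 1.81).
Tabulated electronegativity (Pauling): H 2.20, Ga 1.81.
So Ga has the smaller Pauling electronegativity (Ga < H).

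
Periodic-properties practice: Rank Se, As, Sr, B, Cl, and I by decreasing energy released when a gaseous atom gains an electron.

B is in period 2, group 13; Cl is in period 3, group 17; As is in period 4, group 15; Se is in period 4, group 16; Sr is in period 5, group 2; I is in period 5, group 17.
Adding an electron releases more energy for atoms nearer the top right (short of the noble gases).
Neither a single period nor a single group — weigh both effects.
B > Sr: both effects reinforce here, so B is clearly the higher of the two.
As > B: the two effects oppose for this pair; the across-period effect wins (78 vs 27 kJ/mol).
Se > As: Se lies to the right of As in period 4, so the across-period effect alone puts Se higher.
I > Se: period and group pull opposite ways; the across-period shift dominates (295 vs 195 kJ/mol).
Cl > I: they share group 17; the group trend gives Cl the larger value.
Tabulated electron affinity (kJ/mol): B 27, Cl 349, As 78, Se 195, Sr 5, I 295.
So from highest to lowest: Cl > I > Se > As > B > Sr.

Cl > I > Se > As > B > Sr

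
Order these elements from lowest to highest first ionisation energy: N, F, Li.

Li < N < F

Li is in period 2, group 1; N is in period 2, group 15; F is in period 2, group 17.
First ionization energy rises across a period (greater Z_eff holds electrons more tightly) and falls down a group (valence electrons are farther from the nucleus).
All lie in period 2, so first ionization energy increases left to right.
So from lowest to highest: Li < N < F.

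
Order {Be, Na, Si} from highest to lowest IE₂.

Na, Be, Si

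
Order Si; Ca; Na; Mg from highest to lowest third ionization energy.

After 2 electrons have been removed, what remains? Si²⁺ still has 2 valence electrons; Ca²⁺ is the bare [Ar] core; Na²⁺ is already 1 electron into the core; Mg²⁺ is the bare [Ne] core.
Breaking into a closed-shell core is much more expensive than removing a leftover valence electron — Ca, Na and Mg have the largest IE_3 here.
Tabulated IE_3 (kJ/mol): Si 3232, Ca 4912, Na 6910, Mg 7733.
Putting it together, IE_3: Si < Ca < Na < Mg.

Mg > Na > Ca > Si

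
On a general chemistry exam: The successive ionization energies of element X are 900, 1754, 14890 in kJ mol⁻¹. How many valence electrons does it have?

2

Look for the largest jump between consecutive ionization energies: IE3/IE2 ≈ 8.5, far larger than any earlier ratio.
That jump marks the point where a core electron is being removed. So the atom has 2 valence electrons.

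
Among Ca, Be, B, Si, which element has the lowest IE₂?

IE_2 is the cost of taking one more electron from the +1 cation: Ca⁺ still has 1 valence electron; Be⁺ still has 1 valence electron; B⁺ still has 2 valence electrons; Si⁺ still has 3 valence electrons.
All are still removing valence electrons, so compare the +1 ions as you would atoms: IE_2 generally rises across a period (higher Z_eff) and falls down a group (larger shell), subject to the usual subshell exceptions.
Valence configurations: Ca⁺ [Ar]4s¹, Be⁺ [He]2s¹, B⁺ [He]2s², Si⁺ [Ne]3s²3p¹.
Approximate IE_2 values (kJ/mol): Ca 1145, Be 1757, B 2427, Si 1577.
Hence IE_2: Ca < Si < Be < B.

Ca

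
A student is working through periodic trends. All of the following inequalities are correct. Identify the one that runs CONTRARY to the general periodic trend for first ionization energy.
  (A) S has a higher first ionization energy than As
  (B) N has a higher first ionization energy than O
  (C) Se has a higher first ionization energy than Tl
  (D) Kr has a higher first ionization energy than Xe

(B)

The general trend: first ionization energy increases across a period and decreases down a group.
(A) S (period 3, group 16) vs As (period 4, group 15): the stated order agrees with the simple trend.
(B) N (period 2, group 15) vs O (period 2, group 16): the stated order contradicts the simple trend.
(C) Se (period 4, group 16) vs Tl (period 6, group 13): the stated order agrees with the simple trend.
(D) Kr (period 4, group 18) vs Xe (period 5, group 18): the stated order agrees with the simple trend.
The exception is (B): pairing an electron in O's 2p⁴ costs repulsion energy, so O ionizes more easily than half-filled N (2p³).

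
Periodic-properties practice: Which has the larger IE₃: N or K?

Consider each +2 ion: N²⁺ still has 3 valence electrons; K²⁺ is already 1 electron into the core.
Usually core removal costs more than valence removal, but here the competition is close: a tightly held n=2 valence electron can cost more to remove than an n=3 core electron, so the actual values have to decide it.
Approximate IE_3 values (kJ/mol): N 4578, K 4420.
Putting it together, IE_3: K < N.

N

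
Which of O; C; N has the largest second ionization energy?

O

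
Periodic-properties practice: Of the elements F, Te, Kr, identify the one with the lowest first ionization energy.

Te

F is in period 2, group 17; Kr is in period 4, group 18; Te is in period 5, group 16.
IE₁ increases left→right with effective nuclear charge and decreases top→bottom as the valence shell moves farther out.
These span different periods and groups, so the two trends combine.
Kr > Te: relative to Te, both the across-period and down-group shifts push Kr's first ionization energy up.
F > Kr: period and group pull opposite ways; the down-group shift dominates (1681 vs 1351 kJ/mol).
Tabulated first ionization energy (kJ/mol): F 1681, Kr 1351, Te 869.
The lowest first ionization energy among these belongs to Te.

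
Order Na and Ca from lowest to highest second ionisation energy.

IE_2 is the cost of taking one more electron from the +1 cation: Na⁺ is the bare [Ne] core; Ca⁺ still has 1 valence electron.
Core electrons are held far more tightly than valence electrons, so Na tops the IE_2 order.
The numbers (kJ/mol): Na 4562, Ca 1145.
So the second ionization energies run Ca < Na.

Ca, Na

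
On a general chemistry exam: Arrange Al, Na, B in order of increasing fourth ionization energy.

IE_4 is the cost of taking one more electron from the +3 cation: Al³⁺ is the bare [Ne] core; Na³⁺ is already 2 electrons into the core; B³⁺ is the bare [He] core.
All of these are removing an electron from a noble-gas core or deeper; the smaller core (lower principal quantum number) is held far more tightly, and within a period the higher nuclear charge binds the same core more tightly.
The numbers (kJ/mol): Al 11577, Na 9543, B 25026.
Putting it together, IE_4: Na < Al < B.

Na < Al < B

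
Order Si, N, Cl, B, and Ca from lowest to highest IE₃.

IE_3 is the cost of taking one more electron from the +2 cation: Si²⁺ still has 2 valence electrons; N²⁺ still has 3 valence electrons; Cl²⁺ still has 5 valence electrons; B²⁺ still has 1 valence electron; Ca²⁺ is the bare [Ar] core.
Breaking into a closed-shell core is much more expensive than removing a leftover valence electron — Ca has the largest IE_3 here.
Valence configurations: Si²⁺ [Ne]3s², N²⁺ [He]2s²2p¹, Cl²⁺ [Ne]3s²3p³, B²⁺ [He]2s¹.
The numbers (kJ/mol): Si 3232, N 4578, Cl 3822, B 3660, Ca 4912.
Overall IE_3 order: Si < B < Cl < N < Ca.

Si < B < Cl < N < Ca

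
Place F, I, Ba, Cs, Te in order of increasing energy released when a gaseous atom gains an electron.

Ba < Cs < Te < I < F

F is in period 2, group 17; Te is in period 5, group 16; I is in period 5, group 17; Cs is in period 6, group 1; Ba is in period 6, group 2.
Adding an electron releases more energy for atoms nearer the top right (short of the noble gases).
Neither a single period nor a single group — weigh both effects.
Cs > Ba: this pair runs against the simple trend — see the exception note.
Te > Cs: both effects reinforce here, so Te is clearly the higher of the two.
I > Te: I lies to the right of Te in period 5, so the across-period effect alone puts I higher.
F > I: F sits above I in group 17, so the down-group effect alone puts F higher.
Note the exception: Cs has a higher electron affinity than Ba, contrary to the simple trend — adding an electron to Ba (ns²) has to open a new, higher-energy np subshell, which is unfavourable.
For reference (kJ/mol): F 328, Te 190, I 295, Cs 46, Ba 14.
So from lowest to highest: Ba < Cs < Te < I < F.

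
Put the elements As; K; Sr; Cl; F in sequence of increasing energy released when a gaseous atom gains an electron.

Sr < K < As < F < Cl

F is in period 2, group 17; Cl is in period 3, group 17; K is in period 4, group 1; As is in period 4, group 15; Sr is in period 5, group 2.
Adding an electron releases more energy for atoms nearer the top right (short of the noble gases).
Neither a single period nor a single group — weigh both effects.
K > Sr: period and group pull opposite ways; the down-group shift dominates (48 vs 5 kJ/mol).
As > K: As lies to the right of K in period 4, so the across-period effect alone puts As higher.
F > As: both effects reinforce here, so F is clearly the higher of the two.
Cl > F: this pair runs against the simple trend — see the exception note.
Note the exception: Cl has a higher electron affinity than F, contrary to the simple trend — F's small 2p subshell makes the incoming electron feel strong e⁻–e⁻ repulsion, so Cl actually releases more energy on gaining an electron.
Approximate values (kJ/mol): F 328, Cl 349, K 48, As 78, Sr 5.
So from lowest to highest: Sr < K < As < F < Cl.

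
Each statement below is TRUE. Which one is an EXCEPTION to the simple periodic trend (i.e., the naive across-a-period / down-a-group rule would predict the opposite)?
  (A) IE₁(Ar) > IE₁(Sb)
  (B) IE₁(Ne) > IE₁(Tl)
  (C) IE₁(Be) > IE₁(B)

The general trend: first ionization energy increases across a period and decreases down a group.
(A) Ar (period 3, group 18) vs Sb (period 5, group 15): the stated order agrees with the simple trend.
(B) Ne (period 2, group 18) vs Tl (period 6, group 13): the stated order agrees with the simple trend.
(C) Be (period 2, group 2) vs B (period 2, group 13): the stated order contradicts the simple trend.
The exception is (C): removing B's lone 2p electron is easier than breaking Be's filled 2s².

(C)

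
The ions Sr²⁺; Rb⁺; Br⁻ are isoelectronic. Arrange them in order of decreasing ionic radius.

All of these have 36 electrons, so size is governed by nuclear charge alone: the more protons, the stronger the pull on the same electron cloud, and the smaller the ion.
Nuclear charges: Sr²⁺ (Z=38), Rb⁺ (Z=37), Br⁻ (Z=35).
Largest to smallest: Br⁻ > Rb⁺ > Sr²⁺.

Br⁻ > Rb⁺ > Sr²⁺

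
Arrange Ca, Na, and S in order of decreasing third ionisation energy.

Na, Ca, S

After 2 electrons have been removed, what remains? Ca²⁺ is the bare [Ar] core; Na²⁺ is already 1 electron into the core; S²⁺ still has 4 valence electrons.
Core electrons are held far more tightly than valence electrons, so Ca and Na top the IE_3 order.
Approximate IE_3 values (kJ/mol): Ca 4912, Na 6910, S 3357.
Hence IE_3: S < Ca < Na.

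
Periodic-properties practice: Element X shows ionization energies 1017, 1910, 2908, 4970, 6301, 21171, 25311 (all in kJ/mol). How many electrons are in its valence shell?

Look for the largest jump between consecutive ionization energies: IE6/IE5 ≈ 3.4, far larger than any earlier ratio.
That jump marks the point where a core electron is being removed. So the atom has 5 valence electrons.

5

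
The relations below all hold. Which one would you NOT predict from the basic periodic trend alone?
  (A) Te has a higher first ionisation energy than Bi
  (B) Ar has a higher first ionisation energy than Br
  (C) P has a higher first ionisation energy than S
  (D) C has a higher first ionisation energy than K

(C)

The general trend: first ionisation energy increases across a period and decreases down a group.
(A) Te (period 5, group 16) vs Bi (period 6, group 15): the stated order agrees with the simple trend.
(B) Ar (period 3, group 18) vs Br (period 4, group 17): the stated order agrees with the simple trend.
(C) P (period 3, group 15) vs S (period 3, group 16): the stated order contradicts the simple trend.
(D) C (period 2, group 14) vs K (period 4, group 1): the stated order agrees with the simple trend.
The exception is (C): S (3p⁴) ionizes more easily than half-filled P (3p³) because the paired 3p electron in S is pushed out by e⁻–e⁻ repulsion.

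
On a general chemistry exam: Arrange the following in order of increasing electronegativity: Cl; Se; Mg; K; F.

F is in period 2, group 17; Mg is in period 3, group 2; Cl is in period 3, group 17; K is in period 4, group 1; Se is in period 4, group 16.
Smaller atoms with higher effective nuclear charge are more electronegative.
These span different periods and groups, so the two trends combine.
Mg > K: both effects reinforce here, so Mg is clearly the higher of the two.
Se > Mg: the two effects oppose for this pair; the across-period effect wins (2.55 vs 1.31).
Cl > Se: relative to Se, both the across-period and down-group shifts push Cl's electronegativity up.
F > Cl: F sits above Cl in group 17, so the down-group effect alone puts F higher.
Tabulated electronegativity (Pauling): F 3.98, Mg 1.31, Cl 3.16, K 0.82, Se 2.55.
So from lowest to highest: K < Mg < Se < Cl < F.

K, Mg, Se, Cl, F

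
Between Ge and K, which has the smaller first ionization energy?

K

K is in period 4, group 1; Ge is in period 4, group 14.
First ionization energy rises across a period (greater Z_eff holds electrons more tightly) and falls down a group (valence electrons are farther from the nucleus).
All lie in period 4, so first ionization energy increases left to right.
So K has the smaller first ionization energy (K < Ge).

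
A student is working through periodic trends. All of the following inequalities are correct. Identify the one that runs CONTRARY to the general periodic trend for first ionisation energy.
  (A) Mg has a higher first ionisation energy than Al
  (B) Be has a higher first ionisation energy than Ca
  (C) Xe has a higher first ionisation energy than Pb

The general trend: first ionisation energy increases across a period and decreases down a group.
(A) Mg (period 3, group 2) vs Al (period 3, group 13): the stated order contradicts the simple trend.
(B) Be (period 2, group 2) vs Ca (period 4, group 2): the stated order agrees with the simple trend.
(C) Xe (period 5, group 18) vs Pb (period 6, group 14): the stated order agrees with the simple trend.
The exception is (A): Al's single 3p electron is easier to remove than one from Mg's filled 3s².

(A)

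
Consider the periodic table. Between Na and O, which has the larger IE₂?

Na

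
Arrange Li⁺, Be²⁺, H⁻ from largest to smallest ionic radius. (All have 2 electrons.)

H⁻ > Li⁺ > Be²⁺

All of these have 2 electrons, so size is governed by nuclear charge alone: the more protons, the stronger the pull on the same electron cloud, and the smaller the ion.
Nuclear charges: Be²⁺ (Z=4), Li⁺ (Z=3), H⁻ (Z=1).
Largest to smallest: H⁻ > Li⁺ > Be²⁺.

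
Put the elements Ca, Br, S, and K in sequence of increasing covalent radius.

S < Br < Ca < K

Moving right in a period, electrons are added to the same shell under a stronger nuclear pull, so atoms get smaller; moving down, a new shell is opened and atoms get larger.
These span different periods and groups, so the two trends combine.
Br > S: period and group pull opposite ways; the down-group shift dominates (114 vs 103 pm).
Ca > Br: Ca lies to the left of Br in period 4, so the across-period effect alone puts Ca larger.
K > Ca: both are in period 4; the period trend gives K the larger value.
For reference (pm): S 103, K 196, Ca 171, Br 114.
So from smallest to largest: S < Br < Ca < K.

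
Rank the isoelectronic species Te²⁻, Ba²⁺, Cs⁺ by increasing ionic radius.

Ba²⁺, Cs⁺, Te²⁻

All of these have 54 electrons, so size is governed by nuclear charge alone: the more protons, the stronger the pull on the same electron cloud, and the smaller the ion.
Nuclear charges: Ba²⁺ (Z=56), Cs⁺ (Z=55), Te²⁻ (Z=52).
Smallest to largest: Ba²⁺ < Cs⁺ < Te²⁻.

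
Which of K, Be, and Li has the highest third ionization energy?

Be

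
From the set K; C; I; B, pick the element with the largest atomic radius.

K

Moving right in a period, electrons are added to the same shell under a stronger nuclear pull, so atoms get smaller; moving down, a new shell is opened and atoms get larger.
Neither a single period nor a single group — weigh both effects.
B > C: both are in period 2; the period trend gives B the larger value.
I > B: the two effects oppose for this pair; the down-group effect wins (133 vs 85 pm).
K > I: the two effects oppose for this pair; the across-period effect wins (196 vs 133 pm).
Approximate values (pm): B 85, C 75, K 196, I 133.
The largest atomic radius among these belongs to K.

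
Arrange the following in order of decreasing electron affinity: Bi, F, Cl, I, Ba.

F is in period 2, group 17; Cl is in period 3, group 17; I is in period 5, group 17; Ba is in period 6, group 2; Bi is in period 6, group 15.
Atoms with high Z_eff and room in the valence shell (especially the halogens) have the most exothermic electron affinities.
Here both period and group differ, so the two effects have to be weighed against each other.
Bi > Ba: both are in period 6; the period trend gives Bi the larger value.
I > Bi: relative to Bi, both the across-period and down-group shifts push I's electron affinity up.
F > I: they share group 17; the group trend gives F the larger value.
Cl > F: this pair runs against the simple trend — see the exception note.
Note the exception: Cl has a higher electron affinity than F, contrary to the simple trend — F's small 2p subshell makes the incoming electron feel strong e⁻–e⁻ repulsion, so Cl actually releases more energy on gaining an electron.
Approximate values (kJ/mol): F 328, Cl 349, I 295, Ba 14, Bi 91.
So from highest to lowest: Cl > F > I > Bi > Ba.

Cl > F > I > Bi > Ba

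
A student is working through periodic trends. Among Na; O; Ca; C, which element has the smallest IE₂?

Consider each +1 ion: Na⁺ is the bare [Ne] core; O⁺ still has 5 valence electrons; Ca⁺ still has 1 valence electron; C⁺ still has 3 valence electrons.
Pulling an electron out of a noble-gas core costs far more than removing a remaining valence electron, so Na sits at the high end of IE_2.
Valence configurations: O⁺ [He]2s²2p³, Ca⁺ [Ar]4s¹, C⁺ [He]2s²2p¹.
The numbers (kJ/mol): Na 4562, O 3388, Ca 1145, C 2353.
Overall IE_2 order: Ca < C < O < Na.

Ca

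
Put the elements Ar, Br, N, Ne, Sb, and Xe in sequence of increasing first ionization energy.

Sb < Br < Xe < N < Ar < Ne

IE₁ increases left→right with effective nuclear charge and decreases top→bottom as the valence shell moves farther out.
These span different periods and groups, so the two trends combine.
Br > Sb: both effects reinforce here, so Br is clearly the higher of the two.
Xe > Br: the two effects oppose for this pair; the across-period effect wins (1170 vs 1140 kJ/mol).
N > Xe: period and group pull opposite ways; the down-group shift dominates (1402 vs 1170 kJ/mol).
Ar > N: the two effects oppose for this pair; the across-period effect wins (1521 vs 1402 kJ/mol).
Ne > Ar: they share group 18; the group trend gives Ne the larger value.
For reference (kJ/mol): N 1402, Ne 2081, Ar 1521, Br 1140, Sb 831, Xe 1170.
So from lowest to highest: Sb < Br < Xe < N < Ar < Ne.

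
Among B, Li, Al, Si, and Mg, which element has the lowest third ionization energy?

Al

The third ionization energy removes an electron from the +2 ion. For each element: B²⁺ still has 1 valence electron; Li²⁺ is already 1 electron into the core; Al²⁺ still has 1 valence electron; Si²⁺ still has 2 valence electrons; Mg²⁺ is the bare [Ne] core.
Breaking into a closed-shell core is much more expensive than removing a leftover valence electron — Mg and Li have the largest IE_3 here.
Valence configurations: B²⁺ [He]2s¹, Al²⁺ [Ne]3s¹, Si²⁺ [Ne]3s².
Tabulated IE_3 (kJ/mol): B 3660, Li 11815, Al 2745, Si 3232, Mg 7733.
Hence IE_3: Al < Si < B < Mg < Li.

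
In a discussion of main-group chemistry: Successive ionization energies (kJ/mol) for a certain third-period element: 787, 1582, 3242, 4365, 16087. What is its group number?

Group 14

Look for the largest jump between consecutive ionization energies: IE5/IE4 ≈ 3.7, far larger than any earlier ratio.
That jump marks the point where a core electron is being removed. So the atom has 4 valence electrons.
A main-group element with 4 valence electrons is in group 14.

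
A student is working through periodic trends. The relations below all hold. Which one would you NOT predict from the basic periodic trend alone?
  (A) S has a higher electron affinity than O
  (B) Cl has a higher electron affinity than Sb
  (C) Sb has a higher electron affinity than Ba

(A)

The general trend: electron affinity increases across a period and decreases down a group.
(A) S (period 3, group 16) vs O (period 2, group 16): the stated order contradicts the simple trend.
(B) Cl (period 3, group 17) vs Sb (period 5, group 15): the stated order agrees with the simple trend.
(C) Sb (period 5, group 15) vs Ba (period 6, group 2): the stated order agrees with the simple trend.
The exception is (A): the compact 2p subshell of O repels the added electron more than S's larger 3p does.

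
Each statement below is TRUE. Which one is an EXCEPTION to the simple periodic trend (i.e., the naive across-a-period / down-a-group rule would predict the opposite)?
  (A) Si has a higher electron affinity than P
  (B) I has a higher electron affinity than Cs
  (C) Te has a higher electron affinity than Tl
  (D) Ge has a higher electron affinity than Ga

(A)

The general trend: electron affinity increases across a period and decreases down a group.
(A) Si (period 3, group 14) vs P (period 3, group 15): the stated order contradicts the simple trend.
(B) I (period 5, group 17) vs Cs (period 6, group 1): the stated order agrees with the simple trend.
(C) Te (period 5, group 16) vs Tl (period 6, group 13): the stated order agrees with the simple trend.
(D) Ge (period 4, group 14) vs Ga (period 4, group 13): the stated order agrees with the simple trend.
The exception is (A): adding an electron to P's half-filled 3p³ is unfavourable, so Si (3p²) has the more exothermic EA.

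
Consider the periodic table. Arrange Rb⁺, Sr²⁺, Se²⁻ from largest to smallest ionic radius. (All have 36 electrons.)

Se²⁻, Rb⁺, Sr²⁺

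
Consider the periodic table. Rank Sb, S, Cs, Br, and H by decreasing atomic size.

H is in period 1, group 1; S is in period 3, group 16; Br is in period 4, group 17; Sb is in period 5, group 15; Cs is in period 6, group 1.
Moving right in a period, electrons are added to the same shell under a stronger nuclear pull, so atoms get smaller; moving down, a new shell is opened and atoms get larger.
Neither a single period nor a single group — weigh both effects.
S > H: the two effects oppose for this pair; the down-group effect wins (103 vs 32 pm).
Br > S: period and group pull opposite ways; the down-group shift dominates (114 vs 103 pm).
Sb > Br: relative to Br, both the across-period and down-group shifts push Sb's atomic radius up.
Cs > Sb: both effects reinforce here, so Cs is clearly the larger of the two.
Approximate values (pm): H 32, S 103, Br 114, Sb 140, Cs 232.
So from largest to smallest: Cs > Sb > Br > S > H.

Cs > Sb > Br > S > H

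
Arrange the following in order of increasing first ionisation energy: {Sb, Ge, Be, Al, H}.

H is in period 1, group 1; Be is in period 2, group 2; Al is in period 3, group 13; Ge is in period 4, group 14; Sb is in period 5, group 15.
First ionization energy rises across a period (greater Z_eff holds electrons more tightly) and falls down a group (valence electrons are farther from the nucleus).
A diagonal step moves right (one effect) and down (the opposite effect) at once.
Ge > Al: the two effects oppose for this pair; the across-period effect wins (762 vs 578 kJ/mol).
Sb > Ge: period and group pull opposite ways; the across-period shift dominates (831 vs 762 kJ/mol).
Be > Sb: period and group pull opposite ways; the down-group shift dominates (900 vs 831 kJ/mol).
H > Be: the two effects oppose for this pair; the down-group effect wins (1312 vs 900 kJ/mol).
Approximate values (kJ/mol): H 1312, Be 900, Al 578, Ge 762, Sb 831.
So from lowest to highest: Al < Ge < Sb < Be < H.

Al, Ge, Sb, Be, H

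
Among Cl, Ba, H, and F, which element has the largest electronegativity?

F

EN rises left→right (higher Z_eff, smaller atoms) and falls top→bottom (larger, more shielded atoms).
These span different periods and groups, so the two trends combine.
H > Ba: period and group pull opposite ways; the down-group shift dominates (2.20 vs 0.89).
Cl > H: the two effects oppose for this pair; the across-period effect wins (3.16 vs 2.20).
F > Cl: they share group 17; the group trend gives F the larger value.
Approximate values (Pauling): H 2.20, F 3.98, Cl 3.16, Ba 0.89.
The largest electronegativity among these belongs to F.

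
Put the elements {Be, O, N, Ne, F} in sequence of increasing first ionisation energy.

Be, O, N, F, Ne

IE₁ increases left→right with effective nuclear charge and decreases top→bottom as the valence shell moves farther out.
All lie in period 2; the across-period trend (first ionization energy increases left to right) applies, with the exception below.
Note the exception: N has a higher first ionization energy than O, contrary to the simple trend — pairing an electron in O's 2p⁴ costs repulsion energy, so O ionizes more easily than half-filled N (2p³).
Tabulated first ionization energy (kJ/mol): Be 900, N 1402, O 1314, F 1681, Ne 2081.
So from lowest to highest: Be < O < N < F < Ne.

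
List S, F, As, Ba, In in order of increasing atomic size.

F, S, As, In, Ba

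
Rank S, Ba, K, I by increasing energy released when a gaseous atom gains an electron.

Ba, K, S, I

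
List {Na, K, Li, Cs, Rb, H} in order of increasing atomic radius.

H, Li, Na, K, Rb, Cs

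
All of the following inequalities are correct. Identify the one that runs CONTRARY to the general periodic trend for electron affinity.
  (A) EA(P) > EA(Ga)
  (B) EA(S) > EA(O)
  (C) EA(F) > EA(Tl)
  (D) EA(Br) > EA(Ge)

The general trend: electron affinity increases across a period and decreases down a group.
(A) P (period 3, group 15) vs Ga (period 4, group 13): the stated order agrees with the simple trend.
(B) S (period 3, group 16) vs O (period 2, group 16): the stated order contradicts the simple trend.
(C) F (period 2, group 17) vs Tl (period 6, group 13): the stated order agrees with the simple trend.
(D) Br (period 4, group 17) vs Ge (period 4, group 14): the stated order agrees with the simple trend.
The exception is (B): the compact 2p subshell of O repels the added electron more than S's larger 3p does.

(B)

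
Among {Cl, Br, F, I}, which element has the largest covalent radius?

I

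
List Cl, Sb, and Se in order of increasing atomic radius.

Atomic radius shrinks across a period as nuclear charge pulls the same shell inward, and grows down a group as new shells are added.
Here both period and group differ, so the two effects have to be weighed against each other.
Se > Cl: both effects reinforce here, so Se is clearly the larger of the two.
Sb > Se: both effects reinforce here, so Sb is clearly the larger of the two.
Approximate values (pm): Cl 99, Se 116, Sb 140.
So from smallest to largest: Cl < Se < Sb.

Cl, Se, Sb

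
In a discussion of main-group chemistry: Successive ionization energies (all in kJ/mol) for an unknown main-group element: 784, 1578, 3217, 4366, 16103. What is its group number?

Group 14

Look for the largest jump between consecutive ionization energies: IE5/IE4 ≈ 3.7, far larger than any earlier ratio.
That jump marks the point where a core electron is being removed. So the atom has 4 valence electrons.
A main-group element with 4 valence electrons is in group 14.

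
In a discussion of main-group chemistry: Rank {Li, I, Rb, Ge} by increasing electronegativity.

Rb < Li < Ge < I

Atoms toward the upper right of the periodic table pull bonding electrons most strongly.
These span different periods and groups, so the two trends combine.
Li > Rb: they share group 1; the group trend gives Li the larger value.
Ge > Li: period and group pull opposite ways; the across-period shift dominates (2.01 vs 0.98).
I > Ge: period and group pull opposite ways; the across-period shift dominates (2.66 vs 2.01).
For reference (Pauling): Li 0.98, Ge 2.01, Rb 0.82, I 2.66.
So from lowest to highest: Rb < Li < Ge < I.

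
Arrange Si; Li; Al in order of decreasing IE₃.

Li > Si > Al

After 2 electrons have been removed, what remains? Si²⁺ still has 2 valence electrons; Li²⁺ is already 1 electron into the core; Al²⁺ still has 1 valence electron.
Core electrons are held far more tightly than valence electrons, so Li tops the IE_3 order.
Valence configurations: Si²⁺ [Ne]3s², Al²⁺ [Ne]3s¹.
The numbers (kJ/mol): Si 3232, Li 11815, Al 2745.
Overall IE_3 order: Al < Si < Li.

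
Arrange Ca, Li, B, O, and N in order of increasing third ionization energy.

B < N < Ca < O < Li

The third ionization energy removes an electron from the +2 ion. For each element: Ca²⁺ is the bare [Ar] core; Li²⁺ is already 1 electron into the core; B²⁺ still has 1 valence electron; O²⁺ still has 4 valence electrons; N²⁺ still has 3 valence electrons.
Usually core removal costs more than valence removal, but here the competition is close: a tightly held n=2 valence electron can cost more to remove than an n=3 core electron, so the actual values have to decide it.
Valence configurations: B²⁺ [He]2s¹, O²⁺ [He]2s²2p², N²⁺ [He]2s²2p¹.
The numbers (kJ/mol): Ca 4912, Li 11815, B 3660, O 5300, N 4578.
Putting it together, IE_3: B < N < Ca < O < Li.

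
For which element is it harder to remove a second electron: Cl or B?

B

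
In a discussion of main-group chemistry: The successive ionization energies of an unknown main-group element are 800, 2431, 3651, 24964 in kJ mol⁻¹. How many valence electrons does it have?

3

Look for the largest jump between consecutive ionization energies: IE4/IE3 ≈ 6.8, far larger than any earlier ratio.
That jump marks the point where a core electron is being removed. So the atom has 3 valence electrons.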